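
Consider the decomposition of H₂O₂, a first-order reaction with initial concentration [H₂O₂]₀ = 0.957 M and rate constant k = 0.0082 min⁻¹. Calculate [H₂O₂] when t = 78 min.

0.5048 M

Step 1: For a first-order reaction: [H₂O₂] = [H₂O₂]₀ × e^(-kt)
Step 2: [H₂O₂] = 0.957 × e^(-0.0082 × 78)
Step 3: [H₂O₂] = 0.957 × e^(-0.6396)
Step 4: [H₂O₂] = 0.957 × 0.527503 = 0.5048 M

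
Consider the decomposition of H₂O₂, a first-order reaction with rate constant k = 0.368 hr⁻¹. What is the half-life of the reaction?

1.884 hr

Step 1: For a first-order reaction, t₁/₂ = ln(2)/k
Step 2: t₁/₂ = ln(2)/0.368
Step 3: t₁/₂ = 0.6931/0.368 = 1.884 hr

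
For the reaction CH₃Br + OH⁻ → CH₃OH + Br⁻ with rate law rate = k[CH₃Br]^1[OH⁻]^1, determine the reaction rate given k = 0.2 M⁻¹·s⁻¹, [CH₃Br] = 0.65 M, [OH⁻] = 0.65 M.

0.0845 M/s

Step 1: The rate law is rate = k[CH₃Br]^1[OH⁻]^1
Step 2: Substitute: rate = 0.2 × (0.65)^1 × (0.65)^1
Step 3: rate = 0.2 × 0.65 × 0.65 = 0.0845 M/s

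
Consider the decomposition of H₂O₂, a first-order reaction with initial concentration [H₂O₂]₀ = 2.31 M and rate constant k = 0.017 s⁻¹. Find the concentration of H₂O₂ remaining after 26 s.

1.485 M

Step 1: For a first-order reaction: [H₂O₂] = [H₂O₂]₀ × e^(-kt)
Step 2: [H₂O₂] = 2.31 × e^(-0.017 × 26)
Step 3: [H₂O₂] = 2.31 × e^(-0.442)
Step 4: [H₂O₂] = 2.31 × 0.64275 = 1.485 M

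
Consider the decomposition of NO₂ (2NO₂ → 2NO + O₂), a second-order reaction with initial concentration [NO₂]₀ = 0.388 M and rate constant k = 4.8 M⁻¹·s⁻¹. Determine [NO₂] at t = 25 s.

0.008158 M

Step 1: For a second-order reaction: 1/[NO₂] = 1/[NO₂]₀ + kt
Step 2: 1/[NO₂] = 1/0.388 + 4.8 × 25
Step 3: 1/[NO₂] = 2.577 + 120 = 122.6
Step 4: [NO₂] = 1/122.6 = 0.008158 M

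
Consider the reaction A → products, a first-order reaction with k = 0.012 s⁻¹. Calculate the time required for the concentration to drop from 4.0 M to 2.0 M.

57.76 s

Step 1: For first-order: t = ln([A]₀/[A])/k
Step 2: t = ln(4.0/2.0)/0.012
Step 3: t = ln(2)/0.012
Step 4: t = 0.6931/0.012 = 57.76 s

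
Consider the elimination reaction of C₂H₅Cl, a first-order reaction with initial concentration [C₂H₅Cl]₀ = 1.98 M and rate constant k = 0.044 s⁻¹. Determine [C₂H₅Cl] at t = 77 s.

0.06688 M

Step 1: For a first-order reaction: [C₂H₅Cl] = [C₂H₅Cl]₀ × e^(-kt)
Step 2: [C₂H₅Cl] = 1.98 × e^(-0.044 × 77)
Step 3: [C₂H₅Cl] = 1.98 × e^(-3.388)
Step 4: [C₂H₅Cl] = 1.98 × 0.0337762 = 0.06688 M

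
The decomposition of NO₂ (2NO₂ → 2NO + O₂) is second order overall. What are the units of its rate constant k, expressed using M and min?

M⁻¹·min⁻¹

Step 1: For overall order n, rate = k × (concentration)^n.
Step 2: Rate has units M·min⁻¹; concentration term has units M^2.
Step 3: k = rate / (concentration)^n, so units of k = M^(1-2)·min⁻¹ = M⁻¹·min⁻¹.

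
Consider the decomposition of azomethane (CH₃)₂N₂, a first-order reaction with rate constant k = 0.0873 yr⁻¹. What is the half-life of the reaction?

7.94 yr

Step 1: For a first-order reaction, t₁/₂ = ln(2)/k
Step 2: t₁/₂ = ln(2)/0.0873
Step 3: t₁/₂ = 0.6931/0.0873 = 7.94 yr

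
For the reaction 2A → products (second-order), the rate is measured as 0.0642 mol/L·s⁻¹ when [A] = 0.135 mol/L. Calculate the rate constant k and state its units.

3.523 (mol/L)⁻¹·s⁻¹

Step 1: rate = k[A]^2, so k = rate / [A]^2.
Step 2: k = 0.0642 / (0.135)^2 = 0.0642 / 0.01823.
Step 3: k = 3.523 (mol/L)⁻¹·s⁻¹.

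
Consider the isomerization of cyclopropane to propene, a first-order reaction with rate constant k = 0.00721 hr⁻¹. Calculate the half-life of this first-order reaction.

96.14 hr

Step 1: For a first-order reaction, t₁/₂ = ln(2)/k
Step 2: t₁/₂ = ln(2)/0.00721
Step 3: t₁/₂ = 0.6931/0.00721 = 96.14 hr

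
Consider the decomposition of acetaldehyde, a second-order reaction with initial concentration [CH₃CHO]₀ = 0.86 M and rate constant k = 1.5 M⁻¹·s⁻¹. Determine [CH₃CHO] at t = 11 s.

0.05662 M

Step 1: For a second-order reaction: 1/[CH₃CHO] = 1/[CH₃CHO]₀ + kt
Step 2: 1/[CH₃CHO] = 1/0.86 + 1.5 × 11
Step 3: 1/[CH₃CHO] = 1.163 + 16.5 = 17.66
Step 4: [CH₃CHO] = 1/17.66 = 0.05662 M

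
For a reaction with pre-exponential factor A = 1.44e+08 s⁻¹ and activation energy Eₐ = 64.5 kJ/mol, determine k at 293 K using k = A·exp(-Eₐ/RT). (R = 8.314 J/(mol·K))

4.56e-04 s⁻¹

Step 1: Use the Arrhenius equation: k = A × exp(-Eₐ/RT)
Step 2: Convert Eₐ to J/mol: 64.5 kJ/mol = 64500 J/mol
Step 3: Calculate the exponent: -Eₐ/(RT) = -64500/(8.314 × 293) = -26.47781
Step 4: k = 1.44e+08 × exp(-26.47781)
Step 5: k = 1.44e+08 × 3.16835e-12 = 4.5624e-04 s⁻¹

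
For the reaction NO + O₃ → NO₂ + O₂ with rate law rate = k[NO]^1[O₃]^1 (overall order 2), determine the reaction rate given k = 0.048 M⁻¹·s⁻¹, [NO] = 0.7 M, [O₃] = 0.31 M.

0.01042 M/s

Step 1: The rate law is rate = k[NO]^1[O₃]^1, overall order = 1+1 = 2
Step 2: Substitute values: rate = 0.048 × (0.7)^1 × (0.31)^1
Step 3: rate = 0.048 × 0.7 × 0.31 = 0.010416 M/s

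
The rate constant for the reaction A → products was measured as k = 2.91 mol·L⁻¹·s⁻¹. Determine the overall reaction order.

zeroth order (0)

Step 1: The units of k for an nth-order reaction are (concentration)^(1-n)·(time)⁻¹.
Step 2: Here k has units mol·L⁻¹·s⁻¹, so the concentration exponent is 1.
Step 3: 1 - n = 1 ⇒ n = 0. The reaction is zeroth order.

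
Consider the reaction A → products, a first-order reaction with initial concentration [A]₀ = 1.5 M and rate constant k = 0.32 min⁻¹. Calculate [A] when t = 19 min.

0.003432 M

Step 1: For a first-order reaction: [A] = [A]₀ × e^(-kt)
Step 2: [A] = 1.5 × e^(-0.32 × 19)
Step 3: [A] = 1.5 × e^(-6.08)
Step 4: [A] = 1.5 × 0.00228818 = 0.003432 M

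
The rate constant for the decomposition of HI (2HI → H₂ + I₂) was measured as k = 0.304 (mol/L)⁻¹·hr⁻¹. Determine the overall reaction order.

second order (2)

Step 1: The units of k for an nth-order reaction are (concentration)^(1-n)·(time)⁻¹.
Step 2: Here k has units (mol/L)⁻¹·hr⁻¹, so the concentration exponent is -1.
Step 3: 1 - n = -1 ⇒ n = 2. The reaction is second order.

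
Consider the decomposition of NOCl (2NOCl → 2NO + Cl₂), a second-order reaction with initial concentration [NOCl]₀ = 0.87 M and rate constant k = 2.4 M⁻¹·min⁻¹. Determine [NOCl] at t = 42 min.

0.009809 M

Step 1: For a second-order reaction: 1/[NOCl] = 1/[NOCl]₀ + kt
Step 2: 1/[NOCl] = 1/0.87 + 2.4 × 42
Step 3: 1/[NOCl] = 1.149 + 100.8 = 101.9
Step 4: [NOCl] = 1/101.9 = 0.009809 M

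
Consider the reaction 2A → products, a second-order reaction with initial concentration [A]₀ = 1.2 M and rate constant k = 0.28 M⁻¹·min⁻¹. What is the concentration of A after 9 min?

0.2982 M

Step 1: For a second-order reaction: 1/[A] = 1/[A]₀ + kt
Step 2: 1/[A] = 1/1.2 + 0.28 × 9
Step 3: 1/[A] = 0.8333 + 2.52 = 3.353
Step 4: [A] = 1/3.353 = 0.2982 M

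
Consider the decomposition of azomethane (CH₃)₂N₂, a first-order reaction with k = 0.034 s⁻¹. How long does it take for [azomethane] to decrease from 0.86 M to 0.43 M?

20.39 s

Step 1: For first-order: t = ln([azomethane]₀/[azomethane])/k
Step 2: t = ln(0.86/0.43)/0.034
Step 3: t = ln(2)/0.034
Step 4: t = 0.6931/0.034 = 20.39 s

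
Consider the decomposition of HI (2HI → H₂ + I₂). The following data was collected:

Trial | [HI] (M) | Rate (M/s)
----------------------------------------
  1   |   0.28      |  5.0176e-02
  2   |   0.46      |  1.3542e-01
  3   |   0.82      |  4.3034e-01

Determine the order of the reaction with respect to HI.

second order (2)

Step 1: Compare trials to find order n where rate₂/rate₁ = ([HI]₂/[HI]₁)^n
Step 2: rate₂/rate₁ = 1.3542e-01/5.0176e-02 = 2.699
Step 3: [HI]₂/[HI]₁ = 0.46/0.28 = 1.643
Step 4: n = ln(2.699)/ln(1.643) = 2.00 ≈ 2
Step 5: The reaction is second order in HI.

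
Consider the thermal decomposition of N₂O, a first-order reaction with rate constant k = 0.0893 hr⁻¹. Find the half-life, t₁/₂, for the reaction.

7.762 hr

Step 1: For a first-order reaction, t₁/₂ = ln(2)/k
Step 2: t₁/₂ = ln(2)/0.0893
Step 3: t₁/₂ = 0.6931/0.0893 = 7.762 hr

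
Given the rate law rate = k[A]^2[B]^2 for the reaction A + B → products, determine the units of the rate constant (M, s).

M⁻³·s⁻¹

Step 1: Overall order = 2 + 2 = 4.
Step 2: rate has units M·s⁻¹; [A]^2[B]^2 has units M^4.
Step 3: k = rate/([A]^2[B]^2), so units of k = M^(1-4)·s⁻¹ = M⁻³·s⁻¹.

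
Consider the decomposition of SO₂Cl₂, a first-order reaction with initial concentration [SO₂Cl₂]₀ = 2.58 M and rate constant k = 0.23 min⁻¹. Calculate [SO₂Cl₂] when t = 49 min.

3.289e-05 M

Step 1: For a first-order reaction: [SO₂Cl₂] = [SO₂Cl₂]₀ × e^(-kt)
Step 2: [SO₂Cl₂] = 2.58 × e^(-0.23 × 49)
Step 3: [SO₂Cl₂] = 2.58 × e^(-11.27)
Step 4: [SO₂Cl₂] = 2.58 × 1.27497e-05 = 3.289e-05 M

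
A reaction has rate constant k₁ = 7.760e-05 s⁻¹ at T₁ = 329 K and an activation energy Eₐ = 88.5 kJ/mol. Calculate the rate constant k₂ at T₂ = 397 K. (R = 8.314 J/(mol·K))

1.980e-02 s⁻¹

Step 1: Use the two-temperature Arrhenius form: ln(k₂/k₁) = -Eₐ/R × (1/T₂ - 1/T₁)
Step 2: Convert Eₐ to J/mol: 88.5 kJ/mol = 88500 J/mol
Step 3: 1/T₂ - 1/T₁ = 1/397 - 1/329 = -5.206220e-04 K⁻¹
Step 4: ln(k₂/k₁) = -88500/8.314 × -5.206220e-04 = 5.54186
Step 5: k₂ = k₁ × exp(5.54186) = 7.760e-05 × 2.55152e+02 = 1.980e-02 s⁻¹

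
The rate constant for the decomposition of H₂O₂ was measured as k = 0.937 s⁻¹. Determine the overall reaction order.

first order (1)

Step 1: The units of k for an nth-order reaction are (concentration)^(1-n)·(time)⁻¹.
Step 2: Here k has units s⁻¹, so the concentration exponent is 0.
Step 3: 1 - n = 0 ⇒ n = 1. The reaction is first order.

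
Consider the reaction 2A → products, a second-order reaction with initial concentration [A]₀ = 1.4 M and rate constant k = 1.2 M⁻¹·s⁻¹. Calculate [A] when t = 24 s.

0.03388 M

Step 1: For a second-order reaction: 1/[A] = 1/[A]₀ + kt
Step 2: 1/[A] = 1/1.4 + 1.2 × 24
Step 3: 1/[A] = 0.7143 + 28.8 = 29.51
Step 4: [A] = 1/29.51 = 0.03388 M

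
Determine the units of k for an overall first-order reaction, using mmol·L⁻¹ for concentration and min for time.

min⁻¹

Step 1: For overall order n, rate = k × (concentration)^n.
Step 2: Rate has units mmol·L⁻¹·min⁻¹; concentration term has units (mmol·L⁻¹)^1.
Step 3: k = rate / (concentration)^n, so units of k = (mmol·L⁻¹)^(1-1)·min⁻¹ = min⁻¹.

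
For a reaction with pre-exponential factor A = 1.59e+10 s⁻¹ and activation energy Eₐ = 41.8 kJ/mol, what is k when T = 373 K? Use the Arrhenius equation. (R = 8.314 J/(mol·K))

2.23e+04 s⁻¹

Step 1: Use the Arrhenius equation: k = A × exp(-Eₐ/RT)
Step 2: Convert Eₐ to J/mol: 41.8 kJ/mol = 41800 J/mol
Step 3: Calculate the exponent: -Eₐ/(RT) = -41800/(8.314 × 373) = -13.47899
Step 4: k = 1.59e+10 × exp(-13.47899)
Step 5: k = 1.59e+10 × 1.40007e-06 = 2.2261e+04 s⁻¹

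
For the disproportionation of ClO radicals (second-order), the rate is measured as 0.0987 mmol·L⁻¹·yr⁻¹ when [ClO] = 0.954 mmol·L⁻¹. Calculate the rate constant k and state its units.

0.1084 (mmol·L⁻¹)⁻¹·yr⁻¹

Step 1: rate = k[ClO]^2, so k = rate / [ClO]^2.
Step 2: k = 0.0987 / (0.954)^2 = 0.0987 / 0.9101.
Step 3: k = 0.1084 (mmol·L⁻¹)⁻¹·yr⁻¹.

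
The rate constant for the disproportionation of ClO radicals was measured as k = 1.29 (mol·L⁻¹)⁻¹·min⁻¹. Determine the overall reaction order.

second order (2)

Step 1: The units of k for an nth-order reaction are (concentration)^(1-n)·(time)⁻¹.
Step 2: Here k has units (mol·L⁻¹)⁻¹·min⁻¹, so the concentration exponent is -1.
Step 3: 1 - n = -1 ⇒ n = 2. The reaction is second order.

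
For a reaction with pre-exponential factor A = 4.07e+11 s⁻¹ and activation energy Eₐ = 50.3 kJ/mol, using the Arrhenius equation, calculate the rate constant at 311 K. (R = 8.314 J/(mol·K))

1.45e+03 s⁻¹

Step 1: Use the Arrhenius equation: k = A × exp(-Eₐ/RT)
Step 2: Convert Eₐ to J/mol: 50.3 kJ/mol = 50300 J/mol
Step 3: Calculate the exponent: -Eₐ/(RT) = -50300/(8.314 × 311) = -19.45349
Step 4: k = 4.07e+11 × exp(-19.45349)
Step 5: k = 4.07e+11 × 3.56005e-09 = 1.4489e+03 s⁻¹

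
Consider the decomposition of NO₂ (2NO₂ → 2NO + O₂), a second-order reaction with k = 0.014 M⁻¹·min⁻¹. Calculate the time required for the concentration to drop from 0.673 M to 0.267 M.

161.4 min

Step 1: For second-order: t = (1/[NO₂] - 1/[NO₂]₀)/k
Step 2: t = (1/0.267 - 1/0.673)/0.014
Step 3: t = (3.745 - 1.486)/0.014
Step 4: t = 2.259/0.014 = 161.4 min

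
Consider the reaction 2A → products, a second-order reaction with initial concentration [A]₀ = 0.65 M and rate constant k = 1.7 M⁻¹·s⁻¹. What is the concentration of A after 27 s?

0.02108 M

Step 1: For a second-order reaction: 1/[A] = 1/[A]₀ + kt
Step 2: 1/[A] = 1/0.65 + 1.7 × 27
Step 3: 1/[A] = 1.538 + 45.9 = 47.44
Step 4: [A] = 1/47.44 = 0.02108 M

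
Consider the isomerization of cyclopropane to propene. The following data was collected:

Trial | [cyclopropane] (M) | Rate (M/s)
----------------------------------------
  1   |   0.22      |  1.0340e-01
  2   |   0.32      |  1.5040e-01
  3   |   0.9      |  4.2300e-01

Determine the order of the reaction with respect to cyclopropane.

first order (1)

Step 1: Compare trials to find order n where rate₂/rate₁ = ([cyclopropane]₂/[cyclopropane]₁)^n
Step 2: rate₂/rate₁ = 1.5040e-01/1.0340e-01 = 1.455
Step 3: [cyclopropane]₂/[cyclopropane]₁ = 0.32/0.22 = 1.455
Step 4: n = ln(1.455)/ln(1.455) = 1.00 ≈ 1
Step 5: The reaction is first order in cyclopropane.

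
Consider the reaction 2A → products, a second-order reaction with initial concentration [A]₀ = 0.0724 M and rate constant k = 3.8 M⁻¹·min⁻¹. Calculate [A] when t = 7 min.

0.02475 M

Step 1: For a second-order reaction: 1/[A] = 1/[A]₀ + kt
Step 2: 1/[A] = 1/0.0724 + 3.8 × 7
Step 3: 1/[A] = 13.81 + 26.6 = 40.41
Step 4: [A] = 1/40.41 = 0.02475 M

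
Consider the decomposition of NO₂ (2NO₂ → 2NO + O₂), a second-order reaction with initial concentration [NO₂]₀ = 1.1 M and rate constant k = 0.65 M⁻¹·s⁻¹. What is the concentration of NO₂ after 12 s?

0.1148 M

Step 1: For a second-order reaction: 1/[NO₂] = 1/[NO₂]₀ + kt
Step 2: 1/[NO₂] = 1/1.1 + 0.65 × 12
Step 3: 1/[NO₂] = 0.9091 + 7.8 = 8.709
Step 4: [NO₂] = 1/8.709 = 0.1148 M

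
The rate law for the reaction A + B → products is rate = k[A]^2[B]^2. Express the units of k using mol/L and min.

(mol/L)⁻³·min⁻¹

Step 1: Overall order = 2 + 2 = 4.
Step 2: rate has units mol/L·min⁻¹; [A]^2[B]^2 has units (mol/L)^4.
Step 3: k = rate/([A]^2[B]^2), so units of k = (mol/L)^(1-4)·min⁻¹ = (mol/L)⁻³·min⁻¹.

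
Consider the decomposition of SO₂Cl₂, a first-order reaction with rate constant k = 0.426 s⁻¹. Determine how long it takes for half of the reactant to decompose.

1.627 s

Step 1: For a first-order reaction, t₁/₂ = ln(2)/k
Step 2: t₁/₂ = ln(2)/0.426
Step 3: t₁/₂ = 0.6931/0.426 = 1.627 s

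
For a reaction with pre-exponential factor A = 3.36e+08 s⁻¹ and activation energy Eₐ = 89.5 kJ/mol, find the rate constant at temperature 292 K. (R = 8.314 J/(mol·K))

3.28e-08 s⁻¹

Step 1: Use the Arrhenius equation: k = A × exp(-Eₐ/RT)
Step 2: Convert Eₐ to J/mol: 89.5 kJ/mol = 89500 J/mol
Step 3: Calculate the exponent: -Eₐ/(RT) = -89500/(8.314 × 292) = -36.86635
Step 4: k = 3.36e+08 × exp(-36.86635)
Step 5: k = 3.36e+08 × 9.75321e-17 = 3.2771e-08 s⁻¹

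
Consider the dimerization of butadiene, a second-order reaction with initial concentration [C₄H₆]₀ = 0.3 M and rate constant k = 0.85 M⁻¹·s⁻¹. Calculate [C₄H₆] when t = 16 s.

0.05906 M

Step 1: For a second-order reaction: 1/[C₄H₆] = 1/[C₄H₆]₀ + kt
Step 2: 1/[C₄H₆] = 1/0.3 + 0.85 × 16
Step 3: 1/[C₄H₆] = 3.333 + 13.6 = 16.93
Step 4: [C₄H₆] = 1/16.93 = 0.05906 M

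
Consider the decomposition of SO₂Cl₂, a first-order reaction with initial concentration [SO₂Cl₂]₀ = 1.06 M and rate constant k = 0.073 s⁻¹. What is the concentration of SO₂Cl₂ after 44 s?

0.04269 M

Step 1: For a first-order reaction: [SO₂Cl₂] = [SO₂Cl₂]₀ × e^(-kt)
Step 2: [SO₂Cl₂] = 1.06 × e^(-0.073 × 44)
Step 3: [SO₂Cl₂] = 1.06 × e^(-3.212)
Step 4: [SO₂Cl₂] = 1.06 × 0.040276 = 0.04269 M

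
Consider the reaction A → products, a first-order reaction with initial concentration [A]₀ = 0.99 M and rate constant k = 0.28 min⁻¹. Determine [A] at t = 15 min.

0.01485 M

Step 1: For a first-order reaction: [A] = [A]₀ × e^(-kt)
Step 2: [A] = 0.99 × e^(-0.28 × 15)
Step 3: [A] = 0.99 × e^(-4.2)
Step 4: [A] = 0.99 × 0.0149956 = 0.01485 M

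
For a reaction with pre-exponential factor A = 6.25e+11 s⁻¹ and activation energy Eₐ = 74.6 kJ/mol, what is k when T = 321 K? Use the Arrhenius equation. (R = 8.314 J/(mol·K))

4.53e-01 s⁻¹

Step 1: Use the Arrhenius equation: k = A × exp(-Eₐ/RT)
Step 2: Convert Eₐ to J/mol: 74.6 kJ/mol = 74600 J/mol
Step 3: Calculate the exponent: -Eₐ/(RT) = -74600/(8.314 × 321) = -27.95270
Step 4: k = 6.25e+11 × exp(-27.95270)
Step 5: k = 6.25e+11 × 7.24931e-13 = 4.5308e-01 s⁻¹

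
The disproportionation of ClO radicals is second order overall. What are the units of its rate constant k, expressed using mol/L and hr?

(mol/L)⁻¹·hr⁻¹

Step 1: For overall order n, rate = k × (concentration)^n.
Step 2: Rate has units mol/L·hr⁻¹; concentration term has units (mol/L)^2.
Step 3: k = rate / (concentration)^n, so units of k = (mol/L)^(1-2)·hr⁻¹ = (mol/L)⁻¹·hr⁻¹.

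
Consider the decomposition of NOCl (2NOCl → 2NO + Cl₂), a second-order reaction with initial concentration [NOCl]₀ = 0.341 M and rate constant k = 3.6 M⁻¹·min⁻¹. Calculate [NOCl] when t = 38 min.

0.007157 M

Step 1: For a second-order reaction: 1/[NOCl] = 1/[NOCl]₀ + kt
Step 2: 1/[NOCl] = 1/0.341 + 3.6 × 38
Step 3: 1/[NOCl] = 2.933 + 136.8 = 139.7
Step 4: [NOCl] = 1/139.7 = 0.007157 M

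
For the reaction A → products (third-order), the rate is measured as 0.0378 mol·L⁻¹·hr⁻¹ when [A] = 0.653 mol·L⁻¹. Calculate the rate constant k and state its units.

0.1358 (mol·L⁻¹)⁻²·hr⁻¹

Step 1: rate = k[A]^3, so k = rate / [A]^3.
Step 2: k = 0.0378 / (0.653)^3 = 0.0378 / 0.2784.
Step 3: k = 0.1358 (mol·L⁻¹)⁻²·hr⁻¹.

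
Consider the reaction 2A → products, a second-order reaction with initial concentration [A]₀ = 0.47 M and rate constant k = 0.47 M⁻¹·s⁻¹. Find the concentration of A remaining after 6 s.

0.2021 M

Step 1: For a second-order reaction: 1/[A] = 1/[A]₀ + kt
Step 2: 1/[A] = 1/0.47 + 0.47 × 6
Step 3: 1/[A] = 2.128 + 2.82 = 4.948
Step 4: [A] = 1/4.948 = 0.2021 M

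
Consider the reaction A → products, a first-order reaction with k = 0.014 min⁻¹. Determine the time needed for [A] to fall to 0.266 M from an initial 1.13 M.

103.3 min

Step 1: For first-order: t = ln([A]₀/[A])/k
Step 2: t = ln(1.13/0.266)/0.014
Step 3: t = ln(4.248)/0.014
Step 4: t = 1.446/0.014 = 103.3 min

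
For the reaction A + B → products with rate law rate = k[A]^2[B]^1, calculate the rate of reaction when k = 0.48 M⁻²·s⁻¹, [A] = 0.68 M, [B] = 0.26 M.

0.05771 M/s

Step 1: The rate law is rate = k[A]^2[B]^1
Step 2: Substitute: rate = 0.48 × (0.68)^2 × (0.26)^1
Step 3: rate = 0.48 × 0.4624 × 0.26 = 0.0577075 M/s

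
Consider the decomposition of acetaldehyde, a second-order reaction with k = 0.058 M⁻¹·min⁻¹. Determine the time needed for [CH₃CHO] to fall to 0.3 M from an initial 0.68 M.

32.12 min

Step 1: For second-order: t = (1/[CH₃CHO] - 1/[CH₃CHO]₀)/k
Step 2: t = (1/0.3 - 1/0.68)/0.058
Step 3: t = (3.333 - 1.471)/0.058
Step 4: t = 1.863/0.058 = 32.12 min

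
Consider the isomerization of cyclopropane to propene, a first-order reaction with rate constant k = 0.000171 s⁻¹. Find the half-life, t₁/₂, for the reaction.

4053 s

Step 1: For a first-order reaction, t₁/₂ = ln(2)/k
Step 2: t₁/₂ = ln(2)/0.000171
Step 3: t₁/₂ = 0.6931/0.000171 = 4053 s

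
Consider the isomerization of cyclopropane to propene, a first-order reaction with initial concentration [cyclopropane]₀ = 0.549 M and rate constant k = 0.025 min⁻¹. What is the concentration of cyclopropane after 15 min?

0.3773 M

Step 1: For a first-order reaction: [cyclopropane] = [cyclopropane]₀ × e^(-kt)
Step 2: [cyclopropane] = 0.549 × e^(-0.025 × 15)
Step 3: [cyclopropane] = 0.549 × e^(-0.375)
Step 4: [cyclopropane] = 0.549 × 0.687289 = 0.3773 M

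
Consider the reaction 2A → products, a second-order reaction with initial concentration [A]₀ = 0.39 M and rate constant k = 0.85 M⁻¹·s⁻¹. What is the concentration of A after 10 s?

0.09038 M

Step 1: For a second-order reaction: 1/[A] = 1/[A]₀ + kt
Step 2: 1/[A] = 1/0.39 + 0.85 × 10
Step 3: 1/[A] = 2.564 + 8.5 = 11.06
Step 4: [A] = 1/11.06 = 0.09038 M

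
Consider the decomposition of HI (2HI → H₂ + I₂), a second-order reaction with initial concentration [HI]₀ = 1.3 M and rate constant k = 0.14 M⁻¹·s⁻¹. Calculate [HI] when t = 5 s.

0.6806 M

Step 1: For a second-order reaction: 1/[HI] = 1/[HI]₀ + kt
Step 2: 1/[HI] = 1/1.3 + 0.14 × 5
Step 3: 1/[HI] = 0.7692 + 0.7 = 1.469
Step 4: [HI] = 1/1.469 = 0.6806 M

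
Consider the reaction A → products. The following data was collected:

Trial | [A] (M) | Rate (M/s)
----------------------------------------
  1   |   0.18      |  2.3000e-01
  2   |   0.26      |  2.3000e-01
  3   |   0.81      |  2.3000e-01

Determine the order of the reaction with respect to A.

zeroth order (0)

Step 1: Compare trials - when concentration changes, rate stays constant.
Step 2: rate₂/rate₁ = 2.3000e-01/2.3000e-01 = 1
Step 3: [A]₂/[A]₁ = 0.26/0.18 = 1.444
Step 4: Since rate ratio ≈ (conc ratio)^0, the reaction is zeroth order.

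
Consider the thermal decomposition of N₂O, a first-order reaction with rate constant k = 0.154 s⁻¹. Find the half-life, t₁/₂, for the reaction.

4.501 s

Step 1: For a first-order reaction, t₁/₂ = ln(2)/k
Step 2: t₁/₂ = ln(2)/0.154
Step 3: t₁/₂ = 0.6931/0.154 = 4.501 s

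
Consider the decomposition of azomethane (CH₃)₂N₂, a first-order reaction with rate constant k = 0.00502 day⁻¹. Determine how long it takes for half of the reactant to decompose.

138.1 day

Step 1: For a first-order reaction, t₁/₂ = ln(2)/k
Step 2: t₁/₂ = ln(2)/0.00502
Step 3: t₁/₂ = 0.6931/0.00502 = 138.1 day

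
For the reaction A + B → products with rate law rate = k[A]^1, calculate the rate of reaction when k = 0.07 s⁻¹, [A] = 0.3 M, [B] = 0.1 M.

0.021 M/s

Step 1: The rate law is rate = k[A]^1
Step 2: Note that the rate does not depend on [B] (zero order in B).
Step 3: rate = 0.07 × (0.3)^1 = 0.021 M/s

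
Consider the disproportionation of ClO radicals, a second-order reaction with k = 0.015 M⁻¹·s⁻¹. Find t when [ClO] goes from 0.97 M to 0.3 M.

153.5 s

Step 1: For second-order: t = (1/[ClO] - 1/[ClO]₀)/k
Step 2: t = (1/0.3 - 1/0.97)/0.015
Step 3: t = (3.333 - 1.031)/0.015
Step 4: t = 2.302/0.015 = 153.5 s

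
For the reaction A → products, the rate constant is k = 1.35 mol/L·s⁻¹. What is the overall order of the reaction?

zeroth order (0)

Step 1: The units of k for an nth-order reaction are (concentration)^(1-n)·(time)⁻¹.
Step 2: Here k has units mol/L·s⁻¹, so the concentration exponent is 1.
Step 3: 1 - n = 1 ⇒ n = 0. The reaction is zeroth order.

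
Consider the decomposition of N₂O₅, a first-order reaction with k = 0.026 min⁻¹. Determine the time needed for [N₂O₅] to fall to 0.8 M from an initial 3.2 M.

53.32 min

Step 1: For first-order: t = ln([N₂O₅]₀/[N₂O₅])/k
Step 2: t = ln(3.2/0.8)/0.026
Step 3: t = ln(4)/0.026
Step 4: t = 1.386/0.026 = 53.32 min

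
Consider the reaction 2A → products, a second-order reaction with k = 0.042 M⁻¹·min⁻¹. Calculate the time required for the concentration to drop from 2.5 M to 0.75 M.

22.22 min

Step 1: For second-order: t = (1/[A] - 1/[A]₀)/k
Step 2: t = (1/0.75 - 1/2.5)/0.042
Step 3: t = (1.333 - 0.4)/0.042
Step 4: t = 0.9333/0.042 = 22.22 min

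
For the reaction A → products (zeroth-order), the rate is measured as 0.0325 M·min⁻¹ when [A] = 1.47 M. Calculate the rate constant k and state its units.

0.0325 M·min⁻¹

Step 1: For a zeroth-order reaction, rate = k (independent of concentration).
Step 2: k = rate = 0.0325 M·min⁻¹.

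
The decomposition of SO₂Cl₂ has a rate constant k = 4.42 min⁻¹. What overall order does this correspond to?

first order (1)

Step 1: The units of k for an nth-order reaction are (concentration)^(1-n)·(time)⁻¹.
Step 2: Here k has units min⁻¹, so the concentration exponent is 0.
Step 3: 1 - n = 0 ⇒ n = 1. The reaction is first order.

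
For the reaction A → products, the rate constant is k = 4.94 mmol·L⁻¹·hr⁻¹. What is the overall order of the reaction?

zeroth order (0)

Step 1: The units of k for an nth-order reaction are (concentration)^(1-n)·(time)⁻¹.
Step 2: Here k has units mmol·L⁻¹·hr⁻¹, so the concentration exponent is 1.
Step 3: 1 - n = 1 ⇒ n = 0. The reaction is zeroth order.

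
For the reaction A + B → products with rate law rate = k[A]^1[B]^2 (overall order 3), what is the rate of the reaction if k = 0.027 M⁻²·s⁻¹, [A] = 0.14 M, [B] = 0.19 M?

0.0001365 M/s

Step 1: The rate law is rate = k[A]^1[B]^2, overall order = 1+2 = 3
Step 2: Substitute values: rate = 0.027 × (0.14)^1 × (0.19)^2
Step 3: rate = 0.027 × 0.14 × 0.0361 = 0.000136458 M/s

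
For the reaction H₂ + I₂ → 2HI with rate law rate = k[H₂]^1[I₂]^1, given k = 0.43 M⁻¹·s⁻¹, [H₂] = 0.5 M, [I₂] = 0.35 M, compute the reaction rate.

0.07525 M/s

Step 1: The rate law is rate = k[H₂]^1[I₂]^1
Step 2: Substitute: rate = 0.43 × (0.5)^1 × (0.35)^1
Step 3: rate = 0.43 × 0.5 × 0.35 = 0.07525 M/s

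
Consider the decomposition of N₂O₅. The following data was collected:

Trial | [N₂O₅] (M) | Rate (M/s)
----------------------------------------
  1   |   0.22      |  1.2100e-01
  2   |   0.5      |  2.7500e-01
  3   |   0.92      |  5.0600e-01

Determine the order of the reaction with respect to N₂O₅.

first order (1)

Step 1: Compare trials to find order n where rate₂/rate₁ = ([N₂O₅]₂/[N₂O₅]₁)^n
Step 2: rate₂/rate₁ = 2.7500e-01/1.2100e-01 = 2.273
Step 3: [N₂O₅]₂/[N₂O₅]₁ = 0.5/0.22 = 2.273
Step 4: n = ln(2.273)/ln(2.273) = 1.00 ≈ 1
Step 5: The reaction is first order in N₂O₅.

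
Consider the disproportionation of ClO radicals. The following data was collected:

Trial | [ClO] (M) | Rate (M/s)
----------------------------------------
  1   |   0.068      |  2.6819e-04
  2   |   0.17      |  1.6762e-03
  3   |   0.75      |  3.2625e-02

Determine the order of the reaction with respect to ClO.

second order (2)

Step 1: Compare trials to find order n where rate₂/rate₁ = ([ClO]₂/[ClO]₁)^n
Step 2: rate₂/rate₁ = 1.6762e-03/2.6819e-04 = 6.25
Step 3: [ClO]₂/[ClO]₁ = 0.17/0.068 = 2.5
Step 4: n = ln(6.25)/ln(2.5) = 2.00 ≈ 2
Step 5: The reaction is second order in ClO.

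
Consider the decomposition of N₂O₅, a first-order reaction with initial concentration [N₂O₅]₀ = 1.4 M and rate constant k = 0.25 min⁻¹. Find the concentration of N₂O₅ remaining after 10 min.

0.1149 M

Step 1: For a first-order reaction: [N₂O₅] = [N₂O₅]₀ × e^(-kt)
Step 2: [N₂O₅] = 1.4 × e^(-0.25 × 10)
Step 3: [N₂O₅] = 1.4 × e^(-2.5)
Step 4: [N₂O₅] = 1.4 × 0.082085 = 0.1149 M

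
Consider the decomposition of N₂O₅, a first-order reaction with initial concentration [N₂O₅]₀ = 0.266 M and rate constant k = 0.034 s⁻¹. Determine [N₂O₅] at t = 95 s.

0.01052 M

Step 1: For a first-order reaction: [N₂O₅] = [N₂O₅]₀ × e^(-kt)
Step 2: [N₂O₅] = 0.266 × e^(-0.034 × 95)
Step 3: [N₂O₅] = 0.266 × e^(-3.23)
Step 4: [N₂O₅] = 0.266 × 0.0395575 = 0.01052 M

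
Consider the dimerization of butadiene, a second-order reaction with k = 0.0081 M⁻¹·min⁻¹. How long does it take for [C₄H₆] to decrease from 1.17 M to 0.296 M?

311.6 min

Step 1: For second-order: t = (1/[C₄H₆] - 1/[C₄H₆]₀)/k
Step 2: t = (1/0.296 - 1/1.17)/0.0081
Step 3: t = (3.378 - 0.8547)/0.0081
Step 4: t = 2.524/0.0081 = 311.6 min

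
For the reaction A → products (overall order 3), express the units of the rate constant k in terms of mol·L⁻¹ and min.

(mol·L⁻¹)⁻²·min⁻¹

Step 1: For overall order n, rate = k × (concentration)^n.
Step 2: Rate has units mol·L⁻¹·min⁻¹; concentration term has units (mol·L⁻¹)^3.
Step 3: k = rate / (concentration)^n, so units of k = (mol·L⁻¹)^(1-3)·min⁻¹ = (mol·L⁻¹)⁻²·min⁻¹.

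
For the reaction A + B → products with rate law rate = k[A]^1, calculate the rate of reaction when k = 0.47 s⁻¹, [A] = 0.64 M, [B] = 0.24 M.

0.3008 M/s

Step 1: The rate law is rate = k[A]^1
Step 2: Note that the rate does not depend on [B] (zero order in B).
Step 3: rate = 0.47 × (0.64)^1 = 0.3008 M/s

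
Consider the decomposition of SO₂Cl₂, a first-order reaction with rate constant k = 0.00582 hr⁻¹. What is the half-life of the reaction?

119.1 hr

Step 1: For a first-order reaction, t₁/₂ = ln(2)/k
Step 2: t₁/₂ = ln(2)/0.00582
Step 3: t₁/₂ = 0.6931/0.00582 = 119.1 hr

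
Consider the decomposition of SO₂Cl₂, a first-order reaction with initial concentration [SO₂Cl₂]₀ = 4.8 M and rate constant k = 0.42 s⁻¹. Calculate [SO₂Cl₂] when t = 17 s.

0.003805 M

Step 1: For a first-order reaction: [SO₂Cl₂] = [SO₂Cl₂]₀ × e^(-kt)
Step 2: [SO₂Cl₂] = 4.8 × e^(-0.42 × 17)
Step 3: [SO₂Cl₂] = 4.8 × e^(-7.14)
Step 4: [SO₂Cl₂] = 4.8 × 0.000792752 = 0.003805 M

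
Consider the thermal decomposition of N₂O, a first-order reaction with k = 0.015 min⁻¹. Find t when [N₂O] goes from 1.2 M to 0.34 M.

84.08 min

Step 1: For first-order: t = ln([N₂O]₀/[N₂O])/k
Step 2: t = ln(1.2/0.34)/0.015
Step 3: t = ln(3.529)/0.015
Step 4: t = 1.261/0.015 = 84.08 min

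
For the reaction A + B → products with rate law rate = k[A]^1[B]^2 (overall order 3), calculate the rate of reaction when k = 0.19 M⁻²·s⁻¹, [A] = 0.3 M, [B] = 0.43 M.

0.01054 M/s

Step 1: The rate law is rate = k[A]^1[B]^2, overall order = 1+2 = 3
Step 2: Substitute values: rate = 0.19 × (0.3)^1 × (0.43)^2
Step 3: rate = 0.19 × 0.3 × 0.1849 = 0.0105393 M/s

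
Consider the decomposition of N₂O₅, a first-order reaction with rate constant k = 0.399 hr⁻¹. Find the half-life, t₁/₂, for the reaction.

1.737 hr

Step 1: For a first-order reaction, t₁/₂ = ln(2)/k
Step 2: t₁/₂ = ln(2)/0.399
Step 3: t₁/₂ = 0.6931/0.399 = 1.737 hr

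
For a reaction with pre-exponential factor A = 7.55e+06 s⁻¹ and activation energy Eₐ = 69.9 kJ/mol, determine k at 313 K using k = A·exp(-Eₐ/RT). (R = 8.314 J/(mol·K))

1.63e-05 s⁻¹

Step 1: Use the Arrhenius equation: k = A × exp(-Eₐ/RT)
Step 2: Convert Eₐ to J/mol: 69.9 kJ/mol = 69900 J/mol
Step 3: Calculate the exponent: -Eₐ/(RT) = -69900/(8.314 × 313) = -26.86104
Step 4: k = 7.55e+06 × exp(-26.86104)
Step 5: k = 7.55e+06 × 2.15973e-12 = 1.6306e-05 s⁻¹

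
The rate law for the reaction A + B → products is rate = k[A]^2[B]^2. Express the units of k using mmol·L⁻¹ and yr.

(mmol·L⁻¹)⁻³·yr⁻¹

Step 1: Overall order = 2 + 2 = 4.
Step 2: rate has units mmol·L⁻¹·yr⁻¹; [A]^2[B]^2 has units (mmol·L⁻¹)^4.
Step 3: k = rate/([A]^2[B]^2), so units of k = (mmol·L⁻¹)^(1-4)·yr⁻¹ = (mmol·L⁻¹)⁻³·yr⁻¹.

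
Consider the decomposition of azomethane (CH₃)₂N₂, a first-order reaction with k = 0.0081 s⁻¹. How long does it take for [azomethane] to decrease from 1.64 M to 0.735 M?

99.08 s

Step 1: For first-order: t = ln([azomethane]₀/[azomethane])/k
Step 2: t = ln(1.64/0.735)/0.0081
Step 3: t = ln(2.231)/0.0081
Step 4: t = 0.8026/0.0081 = 99.08 s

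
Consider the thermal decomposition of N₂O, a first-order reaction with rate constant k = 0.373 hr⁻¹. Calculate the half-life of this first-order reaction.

1.858 hr

Step 1: For a first-order reaction, t₁/₂ = ln(2)/k
Step 2: t₁/₂ = ln(2)/0.373
Step 3: t₁/₂ = 0.6931/0.373 = 1.858 hr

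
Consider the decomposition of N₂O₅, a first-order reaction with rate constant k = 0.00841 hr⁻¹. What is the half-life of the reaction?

82.42 hr

Step 1: For a first-order reaction, t₁/₂ = ln(2)/k
Step 2: t₁/₂ = ln(2)/0.00841
Step 3: t₁/₂ = 0.6931/0.00841 = 82.42 hr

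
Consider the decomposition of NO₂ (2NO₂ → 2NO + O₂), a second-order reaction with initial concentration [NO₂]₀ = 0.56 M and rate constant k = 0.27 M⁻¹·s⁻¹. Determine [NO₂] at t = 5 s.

0.3189 M

Step 1: For a second-order reaction: 1/[NO₂] = 1/[NO₂]₀ + kt
Step 2: 1/[NO₂] = 1/0.56 + 0.27 × 5
Step 3: 1/[NO₂] = 1.786 + 1.35 = 3.136
Step 4: [NO₂] = 1/3.136 = 0.3189 M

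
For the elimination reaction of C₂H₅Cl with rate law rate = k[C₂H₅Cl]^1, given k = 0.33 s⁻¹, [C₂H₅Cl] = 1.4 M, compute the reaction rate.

0.462 M/s

Step 1: Identify the rate law: rate = k[C₂H₅Cl]^1
Step 2: Substitute values: rate = 0.33 × (1.4)^1
Step 3: Calculate: rate = 0.33 × 1.4 = 0.462 M/s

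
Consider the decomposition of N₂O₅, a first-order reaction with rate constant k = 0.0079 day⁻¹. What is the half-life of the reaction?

87.74 day

Step 1: For a first-order reaction, t₁/₂ = ln(2)/k
Step 2: t₁/₂ = ln(2)/0.0079
Step 3: t₁/₂ = 0.6931/0.0079 = 87.74 day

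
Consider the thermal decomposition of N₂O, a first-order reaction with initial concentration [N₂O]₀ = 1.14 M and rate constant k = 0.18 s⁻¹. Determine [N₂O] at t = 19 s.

0.03729 M

Step 1: For a first-order reaction: [N₂O] = [N₂O]₀ × e^(-kt)
Step 2: [N₂O] = 1.14 × e^(-0.18 × 19)
Step 3: [N₂O] = 1.14 × e^(-3.42)
Step 4: [N₂O] = 1.14 × 0.0327124 = 0.03729 M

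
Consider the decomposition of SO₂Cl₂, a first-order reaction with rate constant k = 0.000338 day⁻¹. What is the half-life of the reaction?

2051 day

Step 1: For a first-order reaction, t₁/₂ = ln(2)/k
Step 2: t₁/₂ = ln(2)/0.000338
Step 3: t₁/₂ = 0.6931/0.000338 = 2051 day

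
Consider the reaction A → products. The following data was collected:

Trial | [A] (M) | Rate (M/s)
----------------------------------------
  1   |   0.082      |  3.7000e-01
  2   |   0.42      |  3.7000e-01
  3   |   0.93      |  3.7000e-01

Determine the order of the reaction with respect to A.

zeroth order (0)

Step 1: Compare trials - when concentration changes, rate stays constant.
Step 2: rate₂/rate₁ = 3.7000e-01/3.7000e-01 = 1
Step 3: [A]₂/[A]₁ = 0.42/0.082 = 5.122
Step 4: Since rate ratio ≈ (conc ratio)^0, the reaction is zeroth order.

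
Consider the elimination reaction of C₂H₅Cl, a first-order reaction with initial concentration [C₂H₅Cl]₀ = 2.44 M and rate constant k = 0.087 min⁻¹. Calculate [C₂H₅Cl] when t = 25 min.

0.2772 M

Step 1: For a first-order reaction: [C₂H₅Cl] = [C₂H₅Cl]₀ × e^(-kt)
Step 2: [C₂H₅Cl] = 2.44 × e^(-0.087 × 25)
Step 3: [C₂H₅Cl] = 2.44 × e^(-2.175)
Step 4: [C₂H₅Cl] = 2.44 × 0.113608 = 0.2772 M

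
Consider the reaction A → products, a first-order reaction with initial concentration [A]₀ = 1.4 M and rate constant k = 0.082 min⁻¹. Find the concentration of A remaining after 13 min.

0.4821 M

Step 1: For a first-order reaction: [A] = [A]₀ × e^(-kt)
Step 2: [A] = 1.4 × e^(-0.082 × 13)
Step 3: [A] = 1.4 × e^(-1.066)
Step 4: [A] = 1.4 × 0.344383 = 0.4821 M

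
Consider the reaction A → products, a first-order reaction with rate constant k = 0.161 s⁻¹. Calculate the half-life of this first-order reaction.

4.305 s

Step 1: For a first-order reaction, t₁/₂ = ln(2)/k
Step 2: t₁/₂ = ln(2)/0.161
Step 3: t₁/₂ = 0.6931/0.161 = 4.305 s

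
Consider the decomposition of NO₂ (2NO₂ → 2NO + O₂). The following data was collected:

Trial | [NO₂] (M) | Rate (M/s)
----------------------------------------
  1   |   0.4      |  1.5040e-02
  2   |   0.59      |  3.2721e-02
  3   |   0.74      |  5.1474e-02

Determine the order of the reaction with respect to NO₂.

second order (2)

Step 1: Compare trials to find order n where rate₂/rate₁ = ([NO₂]₂/[NO₂]₁)^n
Step 2: rate₂/rate₁ = 3.2721e-02/1.5040e-02 = 2.176
Step 3: [NO₂]₂/[NO₂]₁ = 0.59/0.4 = 1.475
Step 4: n = ln(2.176)/ln(1.475) = 2.00 ≈ 2
Step 5: The reaction is second order in NO₂.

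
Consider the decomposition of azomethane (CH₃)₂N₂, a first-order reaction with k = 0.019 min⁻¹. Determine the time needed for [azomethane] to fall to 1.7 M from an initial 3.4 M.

36.48 min

Step 1: For first-order: t = ln([azomethane]₀/[azomethane])/k
Step 2: t = ln(3.4/1.7)/0.019
Step 3: t = ln(2)/0.019
Step 4: t = 0.6931/0.019 = 36.48 min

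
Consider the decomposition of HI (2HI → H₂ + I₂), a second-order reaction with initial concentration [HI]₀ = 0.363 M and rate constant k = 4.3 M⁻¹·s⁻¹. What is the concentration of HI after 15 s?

0.01487 M

Step 1: For a second-order reaction: 1/[HI] = 1/[HI]₀ + kt
Step 2: 1/[HI] = 1/0.363 + 4.3 × 15
Step 3: 1/[HI] = 2.755 + 64.5 = 67.25
Step 4: [HI] = 1/67.25 = 0.01487 M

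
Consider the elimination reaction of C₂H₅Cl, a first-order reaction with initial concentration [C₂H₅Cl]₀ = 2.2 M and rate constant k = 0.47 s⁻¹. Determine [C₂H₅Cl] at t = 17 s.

0.0007454 M

Step 1: For a first-order reaction: [C₂H₅Cl] = [C₂H₅Cl]₀ × e^(-kt)
Step 2: [C₂H₅Cl] = 2.2 × e^(-0.47 × 17)
Step 3: [C₂H₅Cl] = 2.2 × e^(-7.99)
Step 4: [C₂H₅Cl] = 2.2 × 0.000338834 = 0.0007454 M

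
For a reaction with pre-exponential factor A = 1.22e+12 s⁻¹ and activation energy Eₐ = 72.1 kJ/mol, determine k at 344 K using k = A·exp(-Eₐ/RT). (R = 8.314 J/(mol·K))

1.37e+01 s⁻¹

Step 1: Use the Arrhenius equation: k = A × exp(-Eₐ/RT)
Step 2: Convert Eₐ to J/mol: 72.1 kJ/mol = 72100 J/mol
Step 3: Calculate the exponent: -Eₐ/(RT) = -72100/(8.314 × 344) = -25.20965
Step 4: k = 1.22e+12 × exp(-25.20965)
Step 5: k = 1.22e+12 × 1.12613e-11 = 1.3739e+01 s⁻¹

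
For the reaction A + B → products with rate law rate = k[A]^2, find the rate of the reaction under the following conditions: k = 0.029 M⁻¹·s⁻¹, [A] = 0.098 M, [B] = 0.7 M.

0.0002785 M/s

Step 1: The rate law is rate = k[A]^2
Step 2: Note that the rate does not depend on [B] (zero order in B).
Step 3: rate = 0.029 × (0.098)^2 = 0.000278516 M/s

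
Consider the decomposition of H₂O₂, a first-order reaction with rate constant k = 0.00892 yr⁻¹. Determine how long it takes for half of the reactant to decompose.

77.71 yr

Step 1: For a first-order reaction, t₁/₂ = ln(2)/k
Step 2: t₁/₂ = ln(2)/0.00892
Step 3: t₁/₂ = 0.6931/0.00892 = 77.71 yr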